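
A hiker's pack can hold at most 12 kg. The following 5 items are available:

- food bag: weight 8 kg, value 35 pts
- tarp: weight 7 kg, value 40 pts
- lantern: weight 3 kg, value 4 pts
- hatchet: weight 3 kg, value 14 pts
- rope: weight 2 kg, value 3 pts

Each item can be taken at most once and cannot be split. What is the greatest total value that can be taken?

57 pts

Check high-value combinations within 12 kg:
- tarp+hatchet+rope: weight 7+3+2=12, value 40+14+3=57
- tarp+hatchet: weight 7+3=10, value 40+14=54
- food bag+hatchet: weight 8+3=11, value 35+14=49
- tarp+lantern+rope: weight 7+3+2=12, value 40+4+3=47
Best: 57 pts.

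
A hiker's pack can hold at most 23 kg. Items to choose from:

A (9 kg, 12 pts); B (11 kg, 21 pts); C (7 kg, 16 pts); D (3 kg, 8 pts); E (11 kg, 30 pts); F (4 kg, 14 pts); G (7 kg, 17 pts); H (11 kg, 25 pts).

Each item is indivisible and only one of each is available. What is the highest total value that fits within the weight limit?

61 pts

This is a 0/1 knapsack; check combinations near the capacity.
- E+F+G: weight 11+4+7=22, value 30+14+17=61
- C+E+F: weight 7+11+4=22, value 16+30+14=60
- F+G+H: weight 4+7+11=22, value 14+17+25=56
Best: 61 pts.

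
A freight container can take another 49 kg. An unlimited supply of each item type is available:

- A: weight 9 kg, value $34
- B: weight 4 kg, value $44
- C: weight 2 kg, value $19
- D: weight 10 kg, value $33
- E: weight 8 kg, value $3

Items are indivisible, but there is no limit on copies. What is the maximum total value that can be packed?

Best value-per-unit is B at 44/4, and filling with it alone uses weight 12×4=48. No mix of the others beats 12×44 = 528.

$528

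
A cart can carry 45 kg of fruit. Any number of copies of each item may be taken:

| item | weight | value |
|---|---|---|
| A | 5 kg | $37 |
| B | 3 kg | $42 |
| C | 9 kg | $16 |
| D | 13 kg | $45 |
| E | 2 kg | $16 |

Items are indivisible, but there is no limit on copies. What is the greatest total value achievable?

$630

Best value-per-unit is B at 42/3, and filling with it alone uses weight 15×3=45. No mix of the others beats 15×42 = 630.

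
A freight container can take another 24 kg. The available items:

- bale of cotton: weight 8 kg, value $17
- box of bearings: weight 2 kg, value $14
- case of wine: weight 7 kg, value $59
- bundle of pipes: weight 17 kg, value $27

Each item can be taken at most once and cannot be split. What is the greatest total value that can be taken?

This is a 0/1 knapsack; check combinations near the capacity.
- bale of cotton+box of bearings+case of wine: weight 8+2+7=17, value 17+14+59=90
- case of wine+bundle of pipes: weight 7+17=24, value 59+27=86
- bale of cotton+case of wine: weight 8+7=15, value 17+59=76
- box of bearings+case of wine: weight 2+7=9, value 14+59=73
- case of wine: weight 7, value 59
Best: $90.

$90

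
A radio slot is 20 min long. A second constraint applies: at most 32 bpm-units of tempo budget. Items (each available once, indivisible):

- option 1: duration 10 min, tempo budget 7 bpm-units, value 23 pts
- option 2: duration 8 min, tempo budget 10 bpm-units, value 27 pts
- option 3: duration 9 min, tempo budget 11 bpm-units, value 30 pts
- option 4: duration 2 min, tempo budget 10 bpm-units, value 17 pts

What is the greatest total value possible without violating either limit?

74 pts

Feasible sets respecting both limits:
- option 2+option 3+option 4: duration 19, tempo budget 31, value 74
- option 1+option 2+option 4: duration 20, tempo budget 27, value 67
- option 2+option 3: duration 17, tempo budget 21, value 57
Best: 74 pts.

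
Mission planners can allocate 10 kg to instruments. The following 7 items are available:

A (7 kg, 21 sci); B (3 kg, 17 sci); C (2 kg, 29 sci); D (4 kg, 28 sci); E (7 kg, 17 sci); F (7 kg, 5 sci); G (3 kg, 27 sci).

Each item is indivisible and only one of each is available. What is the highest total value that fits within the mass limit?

This is a 0/1 knapsack; check combinations near the capacity.
- C+D+G: mass 2+4+3=9, value 29+28+27=84
- B+C+D: mass 3+2+4=9, value 17+29+28=74
- B+C+G: mass 3+2+3=8, value 17+29+27=73
Best: 84 sci.

84 sci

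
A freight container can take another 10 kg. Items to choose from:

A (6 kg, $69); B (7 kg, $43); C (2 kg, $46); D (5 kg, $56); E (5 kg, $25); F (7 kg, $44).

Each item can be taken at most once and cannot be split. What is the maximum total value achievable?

This is a 0/1 knapsack; check combinations near the capacity.
- A+C: weight 6+2=8, value 69+46=115
- C+D: weight 2+5=7, value 46+56=102
- C+F: weight 2+7=9, value 46+44=90
- B+C: weight 7+2=9, value 43+46=89
- D+E: weight 5+5=10, value 56+25=81
Best: $115.

$115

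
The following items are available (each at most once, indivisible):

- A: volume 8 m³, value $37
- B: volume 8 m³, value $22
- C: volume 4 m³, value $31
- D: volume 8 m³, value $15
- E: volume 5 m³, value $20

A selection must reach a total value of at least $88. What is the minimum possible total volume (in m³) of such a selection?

17

Subsets with value ≥ 88, sorted by total volume:
- A+C+E: volume 17, value 88
- A+B+C: volume 20, value 90
Minimum volume: 17 m³.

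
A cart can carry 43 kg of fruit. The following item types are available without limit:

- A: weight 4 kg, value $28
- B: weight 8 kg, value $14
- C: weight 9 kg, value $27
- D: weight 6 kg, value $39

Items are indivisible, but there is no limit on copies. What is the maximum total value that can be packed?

$291

Best value-per-unit is A at 28/4; filling with it alone gives 10×28 = 280.
Optimal mix: 9×A + 1×D → weight 42, value 291.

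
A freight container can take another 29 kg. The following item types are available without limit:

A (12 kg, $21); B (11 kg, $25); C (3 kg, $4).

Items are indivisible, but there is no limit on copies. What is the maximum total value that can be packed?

$58

Best value-per-unit is B at 25/11; filling with it alone gives 2×25 = 50.
Optimal mix: 2×B + 2×C → weight 28, value 58.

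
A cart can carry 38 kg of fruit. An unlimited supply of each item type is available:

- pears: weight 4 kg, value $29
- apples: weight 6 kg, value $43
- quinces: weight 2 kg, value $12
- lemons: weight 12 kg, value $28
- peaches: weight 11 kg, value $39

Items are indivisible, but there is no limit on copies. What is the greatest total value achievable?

$275

Best value-per-unit is pears at 29/4; filling with it alone gives 9×29 = 261.
Optimal mix: 8×pears + 1×apples → weight 38, value 275.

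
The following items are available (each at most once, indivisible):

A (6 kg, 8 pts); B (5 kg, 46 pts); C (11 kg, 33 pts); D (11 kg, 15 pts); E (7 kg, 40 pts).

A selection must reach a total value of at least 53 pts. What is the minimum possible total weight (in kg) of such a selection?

11

Subsets with value ≥ 53, sorted by total weight:
- A+B: weight 11, value 54
- B+E: weight 12, value 86
- B+C: weight 16, value 79
- B+D: weight 16, value 61
Minimum weight: 11 kg.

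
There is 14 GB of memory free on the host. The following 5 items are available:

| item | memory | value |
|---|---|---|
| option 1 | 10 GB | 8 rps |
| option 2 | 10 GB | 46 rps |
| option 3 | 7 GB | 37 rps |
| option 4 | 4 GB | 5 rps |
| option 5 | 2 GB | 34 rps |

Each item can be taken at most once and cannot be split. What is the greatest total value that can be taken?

80 rps

Check high-value combinations within 14 GB:
- option 2+option 5: memory 10+2=12, value 46+34=80
- option 3+option 4+option 5: memory 7+4+2=13, value 37+5+34=76
- option 3+option 5: memory 7+2=9, value 37+34=71
Best: 80 rps.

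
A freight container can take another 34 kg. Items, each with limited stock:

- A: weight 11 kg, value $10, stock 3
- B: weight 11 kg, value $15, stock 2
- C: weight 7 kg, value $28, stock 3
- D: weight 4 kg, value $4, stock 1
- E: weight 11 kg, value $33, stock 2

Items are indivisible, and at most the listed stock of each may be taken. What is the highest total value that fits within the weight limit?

Top feasible selections:
- 3×C + 1×E: weight 32, value 117
- 1×B + 3×C: weight 32, value 99
- 1×C + 1×D + 2×E: weight 33, value 98
- 1×C + 2×E: weight 29, value 94
Best: $117.

$117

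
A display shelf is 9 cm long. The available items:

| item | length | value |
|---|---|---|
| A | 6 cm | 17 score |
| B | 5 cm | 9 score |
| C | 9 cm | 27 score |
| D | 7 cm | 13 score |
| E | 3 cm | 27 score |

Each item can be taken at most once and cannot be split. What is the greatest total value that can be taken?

This is a 0/1 knapsack; check combinations near the capacity.
- A+E: length 6+3=9, value 17+27=44
- B+E: length 5+3=8, value 9+27=36
- E: length 3, value 27
- C: length 9, value 27
- A: length 6, value 17
Best: 44 score.

44 score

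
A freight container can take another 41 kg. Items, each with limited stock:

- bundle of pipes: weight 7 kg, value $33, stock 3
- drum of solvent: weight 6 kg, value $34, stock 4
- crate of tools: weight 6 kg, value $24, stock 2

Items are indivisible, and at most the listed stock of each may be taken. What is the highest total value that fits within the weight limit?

Best selections within weight 41 and stock limits:
- 2×bundle of pipes + 4×drum of solvent: weight 38, value 202
- 3×bundle of pipes + 3×drum of solvent: weight 39, value 201
Best: $202.

$202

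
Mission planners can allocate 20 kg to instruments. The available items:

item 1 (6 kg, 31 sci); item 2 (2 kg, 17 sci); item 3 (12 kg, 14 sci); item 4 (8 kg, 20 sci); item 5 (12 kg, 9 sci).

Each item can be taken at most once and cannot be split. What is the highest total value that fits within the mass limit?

This is a 0/1 knapsack; check combinations near the capacity.
- item 1+item 2+item 4: mass 6+2+8=16, value 31+17+20=68
- item 1+item 2+item 3: mass 6+2+12=20, value 31+17+14=62
- item 1+item 2+item 5: mass 6+2+12=20, value 31+17+9=57
- item 1+item 4: mass 6+8=14, value 31+20=51
- item 1+item 2: mass 6+2=8, value 31+17=48
Best: 68 sci.

68 sci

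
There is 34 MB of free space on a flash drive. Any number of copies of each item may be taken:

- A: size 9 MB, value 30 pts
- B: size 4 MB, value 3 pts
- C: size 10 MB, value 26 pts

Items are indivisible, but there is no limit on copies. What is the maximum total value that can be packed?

93 pts

Best value-per-unit is A at 30/9; filling with it alone gives 3×30 = 90.
Optimal mix: 3×A + 1×B → size 31, value 93.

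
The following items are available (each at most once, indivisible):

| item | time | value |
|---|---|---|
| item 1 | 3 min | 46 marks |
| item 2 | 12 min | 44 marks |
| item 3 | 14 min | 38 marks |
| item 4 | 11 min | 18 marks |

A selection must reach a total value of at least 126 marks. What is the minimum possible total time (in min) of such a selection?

29

Subsets with value ≥ 126, sorted by total time:
- item 1+item 2+item 3: time 29, value 128
- item 1+item 2+item 3+item 4: time 40, value 146
Minimum time: 29 min.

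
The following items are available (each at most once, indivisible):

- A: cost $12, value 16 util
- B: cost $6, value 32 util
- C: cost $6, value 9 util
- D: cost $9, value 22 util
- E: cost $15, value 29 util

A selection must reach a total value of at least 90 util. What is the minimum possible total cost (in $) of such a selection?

36

Subsets with value ≥ 90, sorted by total cost:
- B+C+D+E: cost 36, value 92
- A+B+D+E: cost 42, value 99
- A+B+C+D+E: cost 48, value 108
Minimum cost: 36 $.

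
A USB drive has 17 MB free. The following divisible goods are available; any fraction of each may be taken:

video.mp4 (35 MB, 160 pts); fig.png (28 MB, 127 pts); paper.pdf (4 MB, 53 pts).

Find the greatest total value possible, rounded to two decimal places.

112.43

Take in order of value per unit:
- paper.pdf (53/4 per unit): all 4 → value 53, running total 53.00
- video.mp4 (160/35 per unit): 13 of 35 → value 13×160/35 = 59.4286, running total 112.43
Total 112.43.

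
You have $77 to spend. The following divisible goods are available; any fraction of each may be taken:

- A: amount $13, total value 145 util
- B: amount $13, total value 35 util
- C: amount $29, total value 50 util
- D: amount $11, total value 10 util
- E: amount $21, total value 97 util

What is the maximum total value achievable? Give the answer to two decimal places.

Take in order of value per unit:
- A (145/13 per unit): all 13 → value 145, running total 145.00
- E (97/21 per unit): all 21 → value 97, running total 242.00
- B (35/13 per unit): all 13 → value 35, running total 277.00
- C (50/29 per unit): all 29 → value 50, running total 327.00
- D (10/11 per unit): 1 of 11 → value 1×10/11 = 0.9091, running total 327.91
Total 327.91.

327.91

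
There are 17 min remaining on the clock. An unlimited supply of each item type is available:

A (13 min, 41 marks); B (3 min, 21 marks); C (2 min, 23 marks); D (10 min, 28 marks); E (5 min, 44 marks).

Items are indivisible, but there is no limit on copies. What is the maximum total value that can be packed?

184 marks

Best value-per-unit is C at 23/2, and filling with it alone uses time 8×2=16. No mix of the others beats 8×23 = 184.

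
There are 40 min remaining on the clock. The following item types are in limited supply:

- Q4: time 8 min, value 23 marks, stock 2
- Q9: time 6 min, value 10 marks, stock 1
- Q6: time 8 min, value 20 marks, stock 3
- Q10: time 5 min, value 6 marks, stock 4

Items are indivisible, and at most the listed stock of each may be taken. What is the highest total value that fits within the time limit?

106 marks

Best selections within time 40 and stock limits:
- 2×Q4 + 3×Q6: time 40, value 106
- 2×Q4 + 1×Q9 + 2×Q6: time 38, value 96
- 1×Q4 + 1×Q9 + 3×Q6: time 38, value 93
- 2×Q4 + 2×Q6 + 1×Q10: time 37, value 92
Best: 106 marks.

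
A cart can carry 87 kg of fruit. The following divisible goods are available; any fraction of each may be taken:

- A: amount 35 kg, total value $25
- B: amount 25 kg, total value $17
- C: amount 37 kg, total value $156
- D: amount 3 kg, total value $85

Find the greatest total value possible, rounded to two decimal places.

Take in order of value per unit:
- D (85/3 per unit): all 3 → value 85, running total 85.00
- C (156/37 per unit): all 37 → value 156, running total 241.00
- A (25/35 per unit): all 35 → value 25, running total 266.00
- B (17/25 per unit): 12 of 25 → value 12×17/25 = 8.1600, running total 274.16
Total 274.16.

274.16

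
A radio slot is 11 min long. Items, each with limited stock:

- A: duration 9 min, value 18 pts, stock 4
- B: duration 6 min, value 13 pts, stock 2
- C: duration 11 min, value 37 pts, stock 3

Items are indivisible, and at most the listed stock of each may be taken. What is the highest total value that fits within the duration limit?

Best selections within duration 11 and stock limits:
- 1×C: duration 11, value 37
- 1×A: duration 9, value 18
- 1×B: duration 6, value 13
Best: 37 pts.

37 pts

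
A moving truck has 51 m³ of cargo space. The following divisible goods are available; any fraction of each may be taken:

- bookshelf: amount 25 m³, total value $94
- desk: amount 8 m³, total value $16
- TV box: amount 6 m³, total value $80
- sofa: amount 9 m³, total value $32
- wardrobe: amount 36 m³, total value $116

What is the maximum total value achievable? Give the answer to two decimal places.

Take in order of value per unit:
- TV box (80/6 per unit): all 6 → value 80, running total 80.00
- bookshelf (94/25 per unit): all 25 → value 94, running total 174.00
- sofa (32/9 per unit): all 9 → value 32, running total 206.00
- wardrobe (116/36 per unit): 11 of 36 → value 11×116/36 = 35.4444, running total 241.44
Total 241.44.

241.44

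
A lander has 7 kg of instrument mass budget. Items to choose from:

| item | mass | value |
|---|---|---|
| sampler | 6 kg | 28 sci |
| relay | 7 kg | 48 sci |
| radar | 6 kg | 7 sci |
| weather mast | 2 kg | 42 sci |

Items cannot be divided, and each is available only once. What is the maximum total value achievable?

Check high-value combinations within 7 kg:
- relay: mass 7, value 48
- weather mast: mass 2, value 42
- sampler: mass 6, value 28
Best: 48 sci.

48 sci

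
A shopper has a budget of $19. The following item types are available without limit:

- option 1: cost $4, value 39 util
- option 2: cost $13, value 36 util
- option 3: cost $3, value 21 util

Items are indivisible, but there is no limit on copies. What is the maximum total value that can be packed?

177 util

Best value-per-unit is option 1 at 39/4; filling with it alone gives 4×39 = 156.
Optimal mix: 4×option 1 + 1×option 3 → cost 19, value 177.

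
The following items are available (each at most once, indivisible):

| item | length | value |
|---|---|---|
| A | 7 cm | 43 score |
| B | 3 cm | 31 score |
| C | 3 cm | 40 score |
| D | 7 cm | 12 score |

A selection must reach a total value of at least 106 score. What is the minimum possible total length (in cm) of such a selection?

Subsets with value ≥ 106, sorted by total length:
- A+B+C: length 13, value 114
- A+B+C+D: length 20, value 126
Minimum length: 13 cm.

13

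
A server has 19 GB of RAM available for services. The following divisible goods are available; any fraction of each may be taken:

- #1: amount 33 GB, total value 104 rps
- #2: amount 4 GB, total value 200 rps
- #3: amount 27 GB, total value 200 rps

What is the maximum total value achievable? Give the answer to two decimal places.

311.11

Take in order of value per unit:
- #2 (200/4 per unit): all 4 → value 200, running total 200.00
- #3 (200/27 per unit): 15 of 27 → value 15×200/27 = 111.1111, running total 311.11
Total 311.11.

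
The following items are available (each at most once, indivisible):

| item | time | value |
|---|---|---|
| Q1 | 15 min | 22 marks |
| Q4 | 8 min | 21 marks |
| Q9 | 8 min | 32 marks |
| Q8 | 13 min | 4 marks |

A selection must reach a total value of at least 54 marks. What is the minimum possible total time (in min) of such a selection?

23

Subsets with value ≥ 54, sorted by total time:
- Q1+Q9: time 23, value 54
- Q4+Q9+Q8: time 29, value 57
Minimum time: 23 min.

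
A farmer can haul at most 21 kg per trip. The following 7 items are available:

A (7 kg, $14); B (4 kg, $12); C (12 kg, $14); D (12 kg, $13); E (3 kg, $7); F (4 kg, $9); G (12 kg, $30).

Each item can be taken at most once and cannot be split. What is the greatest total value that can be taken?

Check high-value combinations within 21 kg:
- B+F+G: weight 4+4+12=20, value 12+9+30=51
- B+E+G: weight 4+3+12=19, value 12+7+30=49
- E+F+G: weight 3+4+12=19, value 7+9+30=46
Best: $51.

$51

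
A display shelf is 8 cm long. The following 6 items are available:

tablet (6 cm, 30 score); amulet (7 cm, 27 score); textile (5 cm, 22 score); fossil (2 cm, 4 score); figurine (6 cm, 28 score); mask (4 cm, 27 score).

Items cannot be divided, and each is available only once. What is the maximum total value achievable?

Check high-value combinations within 8 cm:
- tablet+fossil: length 6+2=8, value 30+4=34
- fossil+figurine: length 2+6=8, value 4+28=32
- fossil+mask: length 2+4=6, value 4+27=31
- tablet: length 6, value 30
Best: 34 score.

34 score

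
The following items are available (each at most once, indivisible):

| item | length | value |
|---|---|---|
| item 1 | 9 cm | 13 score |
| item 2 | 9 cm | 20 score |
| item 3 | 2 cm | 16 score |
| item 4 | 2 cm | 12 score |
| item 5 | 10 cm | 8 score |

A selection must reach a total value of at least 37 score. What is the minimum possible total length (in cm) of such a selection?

13

Subsets with value ≥ 37, sorted by total length:
- item 2+item 3+item 4: length 13, value 48
- item 1+item 3+item 4: length 13, value 41
Minimum length: 13 cm.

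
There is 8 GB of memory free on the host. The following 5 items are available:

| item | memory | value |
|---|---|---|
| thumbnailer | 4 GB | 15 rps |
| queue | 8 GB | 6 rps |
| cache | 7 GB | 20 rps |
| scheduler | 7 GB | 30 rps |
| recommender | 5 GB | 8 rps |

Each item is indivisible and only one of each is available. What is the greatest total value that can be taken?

Check high-value combinations within 8 GB:
- scheduler: memory 7, value 30
- cache: memory 7, value 20
- thumbnailer: memory 4, value 15
- recommender: memory 5, value 8
Best: 30 rps.

30 rps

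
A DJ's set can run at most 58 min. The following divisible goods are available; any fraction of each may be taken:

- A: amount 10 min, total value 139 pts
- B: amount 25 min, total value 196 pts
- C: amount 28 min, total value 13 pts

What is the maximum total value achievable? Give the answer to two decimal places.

Take in order of value per unit:
- A (139/10 per unit): all 10 → value 139, running total 139.00
- B (196/25 per unit): all 25 → value 196, running total 335.00
- C (13/28 per unit): 23 of 28 → value 23×13/28 = 10.6786, running total 345.68
Total 345.68.

345.68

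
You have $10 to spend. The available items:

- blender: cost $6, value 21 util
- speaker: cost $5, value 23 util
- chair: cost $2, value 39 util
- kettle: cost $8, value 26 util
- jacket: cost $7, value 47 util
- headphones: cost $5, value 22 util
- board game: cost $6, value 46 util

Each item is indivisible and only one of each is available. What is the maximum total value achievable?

This is a 0/1 knapsack; check combinations near the capacity.
- chair+jacket: cost 2+7=9, value 39+47=86
- chair+board game: cost 2+6=8, value 39+46=85
- chair+kettle: cost 2+8=10, value 39+26=65
- speaker+chair: cost 5+2=7, value 23+39=62
Best: 86 util.

86 util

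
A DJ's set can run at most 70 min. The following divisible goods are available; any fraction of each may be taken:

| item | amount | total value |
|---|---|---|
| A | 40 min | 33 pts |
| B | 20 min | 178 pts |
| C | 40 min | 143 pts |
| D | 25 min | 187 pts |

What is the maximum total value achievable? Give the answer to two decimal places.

454.38

Take in order of value per unit:
- B (178/20 per unit): all 20 → value 178, running total 178.00
- D (187/25 per unit): all 25 → value 187, running total 365.00
- C (143/40 per unit): 25 of 40 → value 25×143/40 = 89.3750, running total 454.38
Total 454.38.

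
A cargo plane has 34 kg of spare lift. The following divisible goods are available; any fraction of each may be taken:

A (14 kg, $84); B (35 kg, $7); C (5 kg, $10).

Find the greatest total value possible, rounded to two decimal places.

Take in order of value per unit:
- A (84/14 per unit): all 14 → value 84, running total 84.00
- C (10/5 per unit): all 5 → value 10, running total 94.00
- B (7/35 per unit): 15 of 35 → value 15×7/35 = 3.0000, running total 97.00
Total 97.00.

97.00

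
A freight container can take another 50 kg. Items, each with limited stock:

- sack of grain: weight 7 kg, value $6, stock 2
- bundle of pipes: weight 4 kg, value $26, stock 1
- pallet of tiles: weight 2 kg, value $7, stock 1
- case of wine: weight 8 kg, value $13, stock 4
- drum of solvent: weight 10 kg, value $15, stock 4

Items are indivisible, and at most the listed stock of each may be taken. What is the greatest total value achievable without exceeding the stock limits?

$102

Top feasible selections:
- 1×bundle of pipes + 1×pallet of tiles + 3×case of wine + 2×drum of solvent: weight 50, value 102
- 1×bundle of pipes + 1×pallet of tiles + 4×case of wine + 1×drum of solvent: weight 48, value 100
- 1×bundle of pipes + 2×case of wine + 3×drum of solvent: weight 50, value 97
Best: $102.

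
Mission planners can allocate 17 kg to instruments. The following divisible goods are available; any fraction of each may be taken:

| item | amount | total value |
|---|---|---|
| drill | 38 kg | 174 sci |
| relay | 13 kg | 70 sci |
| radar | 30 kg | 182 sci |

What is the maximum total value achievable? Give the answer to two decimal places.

103.13

Take in order of value per unit:
- radar (182/30 per unit): 17 of 30 → value 17×182/30 = 103.1333, running total 103.13
Total 103.13.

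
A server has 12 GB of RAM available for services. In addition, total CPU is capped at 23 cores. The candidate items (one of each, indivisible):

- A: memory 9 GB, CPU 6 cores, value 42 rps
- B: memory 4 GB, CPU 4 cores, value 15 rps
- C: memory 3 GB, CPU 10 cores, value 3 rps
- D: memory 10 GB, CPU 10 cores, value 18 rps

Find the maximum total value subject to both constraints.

45 rps

Feasible sets respecting both limits:
- A+C: memory 12, CPU 16, value 45
- A: memory 9, CPU 6, value 42
- B+C: memory 7, CPU 14, value 18
Best: 45 rps.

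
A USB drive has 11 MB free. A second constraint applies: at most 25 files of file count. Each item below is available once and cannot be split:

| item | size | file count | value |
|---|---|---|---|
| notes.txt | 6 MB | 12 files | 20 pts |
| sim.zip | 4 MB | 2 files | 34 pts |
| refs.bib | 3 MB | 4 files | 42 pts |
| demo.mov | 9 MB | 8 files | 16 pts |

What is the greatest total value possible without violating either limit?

Feasible sets respecting both limits:
- sim.zip+refs.bib: size 7, file count 6, value 76
- notes.txt+refs.bib: size 9, file count 16, value 62
- notes.txt+sim.zip: size 10, file count 14, value 54
- refs.bib: size 3, file count 4, value 42
Best: 76 pts.

76 pts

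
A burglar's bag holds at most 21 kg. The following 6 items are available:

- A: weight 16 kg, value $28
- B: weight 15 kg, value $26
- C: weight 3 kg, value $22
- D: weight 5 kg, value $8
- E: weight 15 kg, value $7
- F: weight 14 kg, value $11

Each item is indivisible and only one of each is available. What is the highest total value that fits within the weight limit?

Check high-value combinations within 21 kg:
- A+C: weight 16+3=19, value 28+22=50
- B+C: weight 15+3=18, value 26+22=48
- A+D: weight 16+5=21, value 28+8=36
- B+D: weight 15+5=20, value 26+8=34
Best: $50.

$50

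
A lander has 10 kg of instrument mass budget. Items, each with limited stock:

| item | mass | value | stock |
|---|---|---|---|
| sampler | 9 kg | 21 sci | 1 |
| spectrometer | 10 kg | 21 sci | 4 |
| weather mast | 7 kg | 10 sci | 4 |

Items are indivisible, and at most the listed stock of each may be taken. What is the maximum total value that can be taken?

Top feasible selections:
- 1×sampler: mass 9, value 21
- 1×spectrometer: mass 10, value 21
Best: 21 sci.

21 sci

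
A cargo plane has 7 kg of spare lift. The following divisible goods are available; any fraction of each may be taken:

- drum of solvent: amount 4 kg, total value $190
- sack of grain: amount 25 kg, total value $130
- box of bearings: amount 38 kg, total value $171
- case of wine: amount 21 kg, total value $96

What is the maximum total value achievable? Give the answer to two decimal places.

205.60

Take in order of value per unit:
- drum of solvent (190/4 per unit): all 4 → value 190, running total 190.00
- sack of grain (130/25 per unit): 3 of 25 → value 3×130/25 = 15.6000, running total 205.60
Total 205.60.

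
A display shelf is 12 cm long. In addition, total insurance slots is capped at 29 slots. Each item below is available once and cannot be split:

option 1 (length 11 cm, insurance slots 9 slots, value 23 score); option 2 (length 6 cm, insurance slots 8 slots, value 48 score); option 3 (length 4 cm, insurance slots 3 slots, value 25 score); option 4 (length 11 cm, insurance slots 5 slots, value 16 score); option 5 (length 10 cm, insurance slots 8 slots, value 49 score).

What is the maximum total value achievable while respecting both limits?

73 score

Feasible sets respecting both limits:
- option 2+option 3: length 10, insurance slots 11, value 73
- option 5: length 10, insurance slots 8, value 49
- option 2: length 6, insurance slots 8, value 48
- option 3: length 4, insurance slots 3, value 25
Best: 73 score.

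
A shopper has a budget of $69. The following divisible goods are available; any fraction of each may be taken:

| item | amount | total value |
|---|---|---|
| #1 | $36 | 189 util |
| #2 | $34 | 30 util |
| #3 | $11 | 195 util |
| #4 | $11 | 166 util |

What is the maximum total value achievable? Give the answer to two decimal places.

Take in order of value per unit:
- #3 (195/11 per unit): all 11 → value 195, running total 195.00
- #4 (166/11 per unit): all 11 → value 166, running total 361.00
- #1 (189/36 per unit): all 36 → value 189, running total 550.00
- #2 (30/34 per unit): 11 of 34 → value 11×30/34 = 9.7059, running total 559.71
Total 559.71.

559.71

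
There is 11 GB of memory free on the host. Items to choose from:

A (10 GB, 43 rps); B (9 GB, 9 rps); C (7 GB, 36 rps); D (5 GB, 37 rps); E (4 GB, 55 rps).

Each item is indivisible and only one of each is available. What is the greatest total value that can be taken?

92 rps

Check high-value combinations within 11 GB:
- D+E: memory 5+4=9, value 37+55=92
- C+E: memory 7+4=11, value 36+55=91
- E: memory 4, value 55
- A: memory 10, value 43
- D: memory 5, value 37
Best: 92 rps.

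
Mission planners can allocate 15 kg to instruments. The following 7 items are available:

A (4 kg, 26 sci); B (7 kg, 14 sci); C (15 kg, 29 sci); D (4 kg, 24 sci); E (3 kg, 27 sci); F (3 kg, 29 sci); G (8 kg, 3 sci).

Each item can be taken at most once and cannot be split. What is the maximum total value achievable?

Check high-value combinations within 15 kg:
- A+D+E+F: mass 4+4+3+3=14, value 26+24+27+29=106
- A+E+F: mass 4+3+3=10, value 26+27+29=82
- D+E+F: mass 4+3+3=10, value 24+27+29=80
- A+D+F: mass 4+4+3=11, value 26+24+29=79
- A+D+E: mass 4+4+3=11, value 26+24+27=77
Best: 106 sci.

106 sci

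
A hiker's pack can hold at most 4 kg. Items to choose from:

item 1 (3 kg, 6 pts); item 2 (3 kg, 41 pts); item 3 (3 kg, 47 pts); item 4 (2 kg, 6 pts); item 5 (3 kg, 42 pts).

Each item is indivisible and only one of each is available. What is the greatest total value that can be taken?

Check high-value combinations within 4 kg:
- item 3: weight 3, value 47
- item 5: weight 3, value 42
- item 2: weight 3, value 41
Best: 47 pts.

47 pts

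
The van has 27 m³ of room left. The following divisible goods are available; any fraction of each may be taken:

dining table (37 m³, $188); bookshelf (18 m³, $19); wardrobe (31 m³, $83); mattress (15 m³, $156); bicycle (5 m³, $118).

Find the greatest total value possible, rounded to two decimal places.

309.57

Take in order of value per unit:
- bicycle (118/5 per unit): all 5 → value 118, running total 118.00
- mattress (156/15 per unit): all 15 → value 156, running total 274.00
- dining table (188/37 per unit): 7 of 37 → value 7×188/37 = 35.5676, running total 309.57
Total 309.57.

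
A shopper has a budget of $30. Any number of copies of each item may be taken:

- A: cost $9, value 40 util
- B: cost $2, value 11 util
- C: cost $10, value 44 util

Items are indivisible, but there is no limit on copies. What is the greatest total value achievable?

165 util

Best value-per-unit is B at 11/2, and filling with it alone uses cost 15×2=30. No mix of the others beats 15×11 = 165.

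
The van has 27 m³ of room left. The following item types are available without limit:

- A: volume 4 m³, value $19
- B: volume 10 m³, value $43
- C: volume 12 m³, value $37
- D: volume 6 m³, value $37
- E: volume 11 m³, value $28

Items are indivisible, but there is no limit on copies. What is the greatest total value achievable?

Best value-per-unit is D at 37/6; filling with it alone gives 4×37 = 148.
Optimal mix: 2×A + 3×D → volume 26, value 149.

$149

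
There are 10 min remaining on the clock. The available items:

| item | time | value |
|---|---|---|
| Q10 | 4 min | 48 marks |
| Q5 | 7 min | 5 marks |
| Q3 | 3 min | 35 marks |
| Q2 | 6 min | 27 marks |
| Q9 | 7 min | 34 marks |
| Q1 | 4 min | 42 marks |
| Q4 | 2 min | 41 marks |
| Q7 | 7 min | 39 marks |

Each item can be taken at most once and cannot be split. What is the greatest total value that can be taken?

131 marks

Check high-value combinations within 10 min:
- Q10+Q1+Q4: time 4+4+2=10, value 48+42+41=131
- Q10+Q3+Q4: time 4+3+2=9, value 48+35+41=124
- Q3+Q1+Q4: time 3+4+2=9, value 35+42+41=118
- Q10+Q1: time 4+4=8, value 48+42=90
- Q10+Q4: time 4+2=6, value 48+41=89
Best: 131 marks.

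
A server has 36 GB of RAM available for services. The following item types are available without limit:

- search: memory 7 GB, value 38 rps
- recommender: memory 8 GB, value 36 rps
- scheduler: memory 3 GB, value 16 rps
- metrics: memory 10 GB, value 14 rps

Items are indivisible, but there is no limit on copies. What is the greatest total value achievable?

194 rps

Best value-per-unit is search at 38/7; filling with it alone gives 5×38 = 190.
Optimal mix: 3×search + 5×scheduler → memory 36, value 194.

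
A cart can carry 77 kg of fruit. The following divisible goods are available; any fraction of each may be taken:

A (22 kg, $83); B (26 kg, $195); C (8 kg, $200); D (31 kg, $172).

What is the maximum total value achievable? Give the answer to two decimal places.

Take in order of value per unit:
- C (200/8 per unit): all 8 → value 200, running total 200.00
- B (195/26 per unit): all 26 → value 195, running total 395.00
- D (172/31 per unit): all 31 → value 172, running total 567.00
- A (83/22 per unit): 12 of 22 → value 12×83/22 = 45.2727, running total 612.27
Total 612.27.

612.27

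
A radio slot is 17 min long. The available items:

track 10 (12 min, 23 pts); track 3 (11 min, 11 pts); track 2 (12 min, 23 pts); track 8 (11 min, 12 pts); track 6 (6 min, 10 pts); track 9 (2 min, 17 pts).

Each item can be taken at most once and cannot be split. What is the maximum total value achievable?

40 pts

Check high-value combinations within 17 min:
- track 10+track 9: duration 12+2=14, value 23+17=40
- track 2+track 9: duration 12+2=14, value 23+17=40
- track 8+track 9: duration 11+2=13, value 12+17=29
Best: 40 pts.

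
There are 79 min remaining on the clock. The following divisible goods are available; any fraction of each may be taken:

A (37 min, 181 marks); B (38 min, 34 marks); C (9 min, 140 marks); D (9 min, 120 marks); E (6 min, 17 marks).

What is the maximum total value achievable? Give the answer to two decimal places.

474.11

Take in order of value per unit:
- C (140/9 per unit): all 9 → value 140, running total 140.00
- D (120/9 per unit): all 9 → value 120, running total 260.00
- A (181/37 per unit): all 37 → value 181, running total 441.00
- E (17/6 per unit): all 6 → value 17, running total 458.00
- B (34/38 per unit): 18 of 38 → value 18×34/38 = 16.1053, running total 474.11
Total 474.11.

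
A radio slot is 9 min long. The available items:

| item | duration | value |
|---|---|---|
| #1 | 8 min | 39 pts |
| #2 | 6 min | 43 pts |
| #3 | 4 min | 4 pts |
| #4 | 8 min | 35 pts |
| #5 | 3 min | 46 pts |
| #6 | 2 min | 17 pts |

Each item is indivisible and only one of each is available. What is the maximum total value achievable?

Check high-value combinations within 9 min:
- #2+#5: duration 6+3=9, value 43+46=89
- #3+#5+#6: duration 4+3+2=9, value 4+46+17=67
- #5+#6: duration 3+2=5, value 46+17=63
- #2+#6: duration 6+2=8, value 43+17=60
- #3+#5: duration 4+3=7, value 4+46=50
Best: 89 pts.

89 pts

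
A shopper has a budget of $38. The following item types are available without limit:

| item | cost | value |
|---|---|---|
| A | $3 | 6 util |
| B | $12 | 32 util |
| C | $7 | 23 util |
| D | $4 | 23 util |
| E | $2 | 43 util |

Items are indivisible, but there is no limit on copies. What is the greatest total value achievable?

817 util

Best value-per-unit is E at 43/2, and filling with it alone uses cost 19×2=38. No mix of the others beats 19×43 = 817.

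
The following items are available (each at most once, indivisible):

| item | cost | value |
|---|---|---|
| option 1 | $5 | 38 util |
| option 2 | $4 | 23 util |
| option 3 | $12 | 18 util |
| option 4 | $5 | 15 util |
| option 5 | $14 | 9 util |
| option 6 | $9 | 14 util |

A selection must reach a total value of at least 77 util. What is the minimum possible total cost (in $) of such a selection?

21

Subsets with value ≥ 77, sorted by total cost:
- option 1+option 2+option 3: cost 21, value 79
- option 1+option 2+option 4+option 6: cost 23, value 90
- option 1+option 2+option 3+option 4: cost 26, value 94
- option 1+option 2+option 4+option 5: cost 28, value 85
Minimum cost: 21 $.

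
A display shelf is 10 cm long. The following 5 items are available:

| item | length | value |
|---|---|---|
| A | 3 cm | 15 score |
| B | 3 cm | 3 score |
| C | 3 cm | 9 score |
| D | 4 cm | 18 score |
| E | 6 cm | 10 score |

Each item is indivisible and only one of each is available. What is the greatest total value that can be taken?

This is a 0/1 knapsack; check combinations near the capacity.
- A+C+D: length 3+3+4=10, value 15+9+18=42
- A+B+D: length 3+3+4=10, value 15+3+18=36
- A+D: length 3+4=7, value 15+18=33
Best: 42 score.

42 score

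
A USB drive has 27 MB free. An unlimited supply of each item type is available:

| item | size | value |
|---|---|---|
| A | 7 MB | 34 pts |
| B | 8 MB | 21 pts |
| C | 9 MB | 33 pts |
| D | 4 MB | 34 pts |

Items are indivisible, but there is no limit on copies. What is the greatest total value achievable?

Best value-per-unit is D at 34/4; filling with it alone gives 6×34 = 204.
Optimal mix: 1×A + 5×D → size 27, value 204.

204 pts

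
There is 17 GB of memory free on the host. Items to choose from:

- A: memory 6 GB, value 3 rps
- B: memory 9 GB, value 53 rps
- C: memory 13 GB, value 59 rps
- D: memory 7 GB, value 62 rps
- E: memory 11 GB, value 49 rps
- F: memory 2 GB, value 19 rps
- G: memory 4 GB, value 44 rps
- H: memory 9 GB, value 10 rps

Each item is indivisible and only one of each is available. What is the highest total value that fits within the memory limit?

125 rps

This is a 0/1 knapsack; check combinations near the capacity.
- D+F+G: memory 7+2+4=13, value 62+19+44=125
- B+F+G: memory 9+2+4=15, value 53+19+44=116
- B+D: memory 9+7=16, value 53+62=115
- E+F+G: memory 11+2+4=17, value 49+19+44=112
Best: 125 rps.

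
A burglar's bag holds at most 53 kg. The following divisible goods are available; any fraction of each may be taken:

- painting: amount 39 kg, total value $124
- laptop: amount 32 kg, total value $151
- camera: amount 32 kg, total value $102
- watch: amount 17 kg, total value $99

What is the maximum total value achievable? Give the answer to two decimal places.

262.75

Take in order of value per unit:
- watch (99/17 per unit): all 17 → value 99, running total 99.00
- laptop (151/32 per unit): all 32 → value 151, running total 250.00
- camera (102/32 per unit): 4 of 32 → value 4×102/32 = 12.7500, running total 262.75
Total 262.75.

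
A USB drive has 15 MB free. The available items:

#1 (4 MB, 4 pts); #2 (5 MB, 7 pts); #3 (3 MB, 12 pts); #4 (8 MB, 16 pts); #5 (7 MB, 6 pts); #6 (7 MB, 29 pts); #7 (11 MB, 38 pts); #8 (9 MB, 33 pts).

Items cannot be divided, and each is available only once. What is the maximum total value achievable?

50 pts

Check high-value combinations within 15 MB:
- #3+#7: size 3+11=14, value 12+38=50
- #2+#3+#6: size 5+3+7=15, value 7+12+29=48
- #3+#8: size 3+9=12, value 12+33=45
Best: 50 pts.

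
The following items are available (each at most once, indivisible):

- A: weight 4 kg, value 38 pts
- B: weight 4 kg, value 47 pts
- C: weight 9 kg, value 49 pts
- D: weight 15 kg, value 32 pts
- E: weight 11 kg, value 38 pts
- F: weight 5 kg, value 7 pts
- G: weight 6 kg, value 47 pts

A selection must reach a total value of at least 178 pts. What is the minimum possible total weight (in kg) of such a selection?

Subsets with value ≥ 178, sorted by total weight:
- A+B+C+G: weight 23, value 181
- A+B+C+F+G: weight 28, value 188
- B+C+E+G: weight 30, value 181
- A+B+C+E+F: weight 33, value 179
Minimum weight: 23 kg.

23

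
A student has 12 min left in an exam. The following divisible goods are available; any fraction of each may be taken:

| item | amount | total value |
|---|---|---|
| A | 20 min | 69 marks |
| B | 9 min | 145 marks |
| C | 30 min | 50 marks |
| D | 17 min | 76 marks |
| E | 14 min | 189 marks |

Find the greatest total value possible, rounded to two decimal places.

185.50

Take in order of value per unit:
- B (145/9 per unit): all 9 → value 145, running total 145.00
- E (189/14 per unit): 3 of 14 → value 3×189/14 = 40.5000, running total 185.50
Total 185.50.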